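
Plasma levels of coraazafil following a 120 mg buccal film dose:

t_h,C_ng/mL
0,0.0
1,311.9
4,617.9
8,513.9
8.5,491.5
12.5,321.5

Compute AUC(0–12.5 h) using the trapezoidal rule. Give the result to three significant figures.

Trapezoidal AUC_0→12.5:
  [0→1]: (0.0+311.9)/2 × 1 = 155.95
  [1→4]: (311.9+617.9)/2 × 3 = 1394.7
  [4→8]: (617.9+513.9)/2 × 4 = 2263.6
  [8→8.5]: (513.9+491.5)/2 × 0.5 = 251.35
  [8.5→12.5]: (491.5+321.5)/2 × 4 = 1626.0
  Sum = 5691.6 ng/mL·h

AUC = 5690 ng/mL·h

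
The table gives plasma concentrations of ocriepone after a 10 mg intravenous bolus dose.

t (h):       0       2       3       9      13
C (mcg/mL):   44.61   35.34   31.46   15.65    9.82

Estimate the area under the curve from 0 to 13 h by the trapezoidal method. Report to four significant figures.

Trapezoidal AUC_0→13:
  [0→2]: (44.61+35.34)/2 × 2 = 79.95
  [2→3]: (35.34+31.46)/2 × 1 = 33.4
  [3→9]: (31.46+15.65)/2 × 6 = 141.33
  [9→13]: (15.65+9.82)/2 × 4 = 50.94
  Sum = 305.62 mcg/mL·h

AUC = 305.6 mcg/mL·h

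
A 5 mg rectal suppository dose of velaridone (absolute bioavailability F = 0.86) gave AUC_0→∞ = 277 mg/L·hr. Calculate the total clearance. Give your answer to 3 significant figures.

CL = 0.0155 L/hr

CL = F × Dose / AUC_0→∞
   = 0.86 × 5 / 277 = 0.0155235 L/hr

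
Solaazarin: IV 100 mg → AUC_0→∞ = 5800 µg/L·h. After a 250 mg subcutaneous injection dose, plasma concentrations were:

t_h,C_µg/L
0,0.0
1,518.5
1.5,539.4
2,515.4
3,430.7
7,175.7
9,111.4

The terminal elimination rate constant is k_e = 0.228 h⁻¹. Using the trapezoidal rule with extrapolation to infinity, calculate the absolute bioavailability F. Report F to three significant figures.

Trapezoidal AUC_0→9 (subcutaneous injection):
  [0→1]: (0.0+518.5)/2 × 1 = 259.25
  [1→1.5]: (518.5+539.4)/2 × 0.5 = 264.475
  [1.5→2]: (539.4+515.4)/2 × 0.5 = 263.7
  [2→3]: (515.4+430.7)/2 × 1 = 473.05
  [3→7]: (430.7+175.7)/2 × 4 = 1212.8
  [7→9]: (175.7+111.4)/2 × 2 = 287.1
  Sum = 2760.375 µg/L·h
Tail: C_last/k_e = 111.4/0.228 = 488.596
AUC_0→∞ (subcutaneous injection) = 2760.375 + 488.596 = 3248.971 µg/L·h
F = (AUC_ev/D_ev)/(AUC_iv/D_iv) = (3248.971/250)/(5800/100) = 12.995884/58 = 0.2241

F = 0.224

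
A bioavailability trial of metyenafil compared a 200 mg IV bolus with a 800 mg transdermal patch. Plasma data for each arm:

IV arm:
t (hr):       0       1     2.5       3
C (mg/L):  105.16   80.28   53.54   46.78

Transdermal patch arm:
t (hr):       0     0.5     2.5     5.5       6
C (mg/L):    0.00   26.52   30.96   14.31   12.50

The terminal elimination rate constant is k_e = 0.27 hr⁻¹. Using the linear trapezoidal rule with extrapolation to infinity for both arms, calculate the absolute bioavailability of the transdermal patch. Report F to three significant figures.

Trapezoidal AUC_0→3 (IV):
  [0→1]: (105.16+80.28)/2 × 1 = 92.72
  [1→2.5]: (80.28+53.54)/2 × 1.5 = 100.365
  [2.5→3]: (53.54+46.78)/2 × 0.5 = 25.08
  Sum = 218.165 mg/L·hr
IV tail: 46.78/0.27 = 173.259; AUC_iv,0→∞ = 218.165 + 173.259 = 391.424 mg/L·hr
Trapezoidal AUC_0→6 (transdermal patch):
  [0→0.5]: (0.00+26.52)/2 × 0.5 = 6.63
  [0.5→2.5]: (26.52+30.96)/2 × 2 = 57.48
  [2.5→5.5]: (30.96+14.31)/2 × 3 = 67.905
  [5.5→6]: (14.31+12.50)/2 × 0.5 = 6.7025
  Sum = 138.7175 mg/L·hr
transdermal patch tail: 12.50/0.27 = 46.296; AUC_ev,0→∞ = 138.7175 + 46.296 = 185.0135 mg/L·hr
F = (AUC_ev/D_ev)/(AUC_iv/D_iv) = (185.0135/800)/(391.424/200) = 0.231267/1.95712 = 0.1182

F = 0.118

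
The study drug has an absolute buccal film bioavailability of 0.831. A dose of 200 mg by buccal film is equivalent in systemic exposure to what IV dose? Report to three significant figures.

Systemic exposure from an extravascular dose = F × D_ev, so the equivalent IV dose is F × D_ev.
D_iv = F × D_ev = 0.831 × 200 = 166.2 mg

D_iv = 166 mg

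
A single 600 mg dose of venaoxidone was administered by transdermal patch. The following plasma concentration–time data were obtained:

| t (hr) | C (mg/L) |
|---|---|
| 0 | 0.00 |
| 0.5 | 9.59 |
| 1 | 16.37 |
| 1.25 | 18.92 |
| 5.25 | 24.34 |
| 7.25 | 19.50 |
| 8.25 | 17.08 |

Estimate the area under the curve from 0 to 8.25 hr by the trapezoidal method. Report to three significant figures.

AUC = 162 mg/L·hr

Trapezoidal AUC_0→8.25:
  [0→0.5]: (0.00+9.59)/2 × 0.5 = 2.3975
  [0.5→1]: (9.59+16.37)/2 × 0.5 = 6.49
  [1→1.25]: (16.37+18.92)/2 × 0.25 = 4.41125
  [1.25→5.25]: (18.92+24.34)/2 × 4 = 86.52
  [5.25→7.25]: (24.34+19.50)/2 × 2 = 43.84
  [7.25→8.25]: (19.50+17.08)/2 × 1 = 18.29
  Sum = 161.94875 mg/L·hr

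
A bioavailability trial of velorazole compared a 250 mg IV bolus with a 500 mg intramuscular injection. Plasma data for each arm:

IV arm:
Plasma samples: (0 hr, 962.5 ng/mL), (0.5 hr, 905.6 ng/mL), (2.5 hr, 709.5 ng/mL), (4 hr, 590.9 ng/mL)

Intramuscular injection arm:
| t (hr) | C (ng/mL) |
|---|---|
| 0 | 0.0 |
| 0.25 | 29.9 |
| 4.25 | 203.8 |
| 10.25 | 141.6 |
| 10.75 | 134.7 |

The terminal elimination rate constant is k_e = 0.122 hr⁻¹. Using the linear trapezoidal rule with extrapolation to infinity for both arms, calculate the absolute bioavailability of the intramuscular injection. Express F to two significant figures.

F = 0.17

Trapezoidal AUC_0→4 (IV):
  [0→0.5]: (962.5+905.6)/2 × 0.5 = 467.025
  [0.5→2.5]: (905.6+709.5)/2 × 2 = 1615.1
  [2.5→4]: (709.5+590.9)/2 × 1.5 = 975.3
  Sum = 3057.425 ng/mL·hr
IV tail: 590.9/0.122 = 4843.443; AUC_iv,0→∞ = 3057.425 + 4843.443 = 7900.868 ng/mL·hr
Trapezoidal AUC_0→10.75 (intramuscular injection):
  [0→0.25]: (0.0+29.9)/2 × 0.25 = 3.7375
  [0.25→4.25]: (29.9+203.8)/2 × 4 = 467.4
  [4.25→10.25]: (203.8+141.6)/2 × 6 = 1036.2
  [10.25→10.75]: (141.6+134.7)/2 × 0.5 = 69.075
  Sum = 1576.4125 ng/mL·hr
intramuscular injection tail: 134.7/0.122 = 1104.098; AUC_ev,0→∞ = 1576.4125 + 1104.098 = 2680.5105 ng/mL·hr
F = (AUC_ev/D_ev)/(AUC_iv/D_iv) = (2680.5105/500)/(7900.868/250) = 5.361021/31.603472 = 0.1696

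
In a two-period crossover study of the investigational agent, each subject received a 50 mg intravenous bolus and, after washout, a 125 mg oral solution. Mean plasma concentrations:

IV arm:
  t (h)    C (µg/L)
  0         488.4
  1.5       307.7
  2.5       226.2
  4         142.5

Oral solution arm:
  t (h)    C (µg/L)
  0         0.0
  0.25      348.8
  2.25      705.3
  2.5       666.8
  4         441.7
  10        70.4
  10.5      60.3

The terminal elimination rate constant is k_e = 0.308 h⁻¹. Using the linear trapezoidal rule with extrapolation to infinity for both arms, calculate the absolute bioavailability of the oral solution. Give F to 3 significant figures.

F = 0.964

Trapezoidal AUC_0→4 (IV):
  [0→1.5]: (488.4+307.7)/2 × 1.5 = 597.075
  [1.5→2.5]: (307.7+226.2)/2 × 1 = 266.95
  [2.5→4]: (226.2+142.5)/2 × 1.5 = 276.525
  Sum = 1140.55 µg/L·h
IV tail: 142.5/0.308 = 462.662; AUC_iv,0→∞ = 1140.55 + 462.662 = 1603.212 µg/L·h
Trapezoidal AUC_0→10.5 (oral solution):
  [0→0.25]: (0.0+348.8)/2 × 0.25 = 43.6
  [0.25→2.25]: (348.8+705.3)/2 × 2 = 1054.1
  [2.25→2.5]: (705.3+666.8)/2 × 0.25 = 171.5125
  [2.5→4]: (666.8+441.7)/2 × 1.5 = 831.375
  [4→10]: (441.7+70.4)/2 × 6 = 1536.3
  [10→10.5]: (70.4+60.3)/2 × 0.5 = 32.675
  Sum = 3669.5625 µg/L·h
oral solution tail: 60.3/0.308 = 195.779; AUC_ev,0→∞ = 3669.5625 + 195.779 = 3865.3415 µg/L·h
F = (AUC_ev/D_ev)/(AUC_iv/D_iv) = (3865.3415/125)/(1603.212/50) = 30.922732/32.06424 = 0.9644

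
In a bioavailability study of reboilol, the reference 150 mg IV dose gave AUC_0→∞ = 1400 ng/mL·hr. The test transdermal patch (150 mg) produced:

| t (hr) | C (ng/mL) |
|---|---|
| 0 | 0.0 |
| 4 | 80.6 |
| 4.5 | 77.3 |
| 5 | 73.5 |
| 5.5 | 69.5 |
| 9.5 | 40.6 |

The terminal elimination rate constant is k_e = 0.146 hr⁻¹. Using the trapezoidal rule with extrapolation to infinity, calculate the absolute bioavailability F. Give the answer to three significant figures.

F = 0.552

Trapezoidal AUC_0→9.5 (transdermal patch):
  [0→4]: (0.0+80.6)/2 × 4 = 161.2
  [4→4.5]: (80.6+77.3)/2 × 0.5 = 39.475
  [4.5→5]: (77.3+73.5)/2 × 0.5 = 37.7
  [5→5.5]: (73.5+69.5)/2 × 0.5 = 35.75
  [5.5→9.5]: (69.5+40.6)/2 × 4 = 220.2
  Sum = 494.325 ng/mL·hr
Tail: C_last/k_e = 40.6/0.146 = 278.082
AUC_0→∞ (transdermal patch) = 494.325 + 278.082 = 772.407 ng/mL·hr
F = (AUC_ev/D_ev)/(AUC_iv/D_iv) = (772.407/150)/(1400/150) = 5.14938/9.33333 = 0.5517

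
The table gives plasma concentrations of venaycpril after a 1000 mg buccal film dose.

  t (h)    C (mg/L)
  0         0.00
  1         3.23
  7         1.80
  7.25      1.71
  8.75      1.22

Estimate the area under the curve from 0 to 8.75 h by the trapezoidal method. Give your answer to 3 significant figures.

AUC = 19.3 mg/L·h

Trapezoidal AUC_0→8.75:
  [0→1]: (0.00+3.23)/2 × 1 = 1.615
  [1→7]: (3.23+1.80)/2 × 6 = 15.09
  [7→7.25]: (1.80+1.71)/2 × 0.25 = 0.43875
  [7.25→8.75]: (1.71+1.22)/2 × 1.5 = 2.1975
  Sum = 19.34125 mg/L·h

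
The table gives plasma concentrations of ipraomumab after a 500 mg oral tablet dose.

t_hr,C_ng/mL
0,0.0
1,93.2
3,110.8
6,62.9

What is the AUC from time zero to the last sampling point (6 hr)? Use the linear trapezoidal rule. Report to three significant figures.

AUC = 511 ng/mL·hr

Trapezoidal AUC_0→6:
  [0→1]: (0.0+93.2)/2 × 1 = 46.6
  [1→3]: (93.2+110.8)/2 × 2 = 204.0
  [3→6]: (110.8+62.9)/2 × 3 = 260.55
  Sum = 511.15 ng/mL·hr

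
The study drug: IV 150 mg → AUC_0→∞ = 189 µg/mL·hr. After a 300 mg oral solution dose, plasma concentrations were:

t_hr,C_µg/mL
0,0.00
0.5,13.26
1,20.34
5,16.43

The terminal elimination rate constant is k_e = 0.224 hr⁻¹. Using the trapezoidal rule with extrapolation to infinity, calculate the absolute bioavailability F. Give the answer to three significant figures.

Trapezoidal AUC_0→5 (oral solution):
  [0→0.5]: (0.00+13.26)/2 × 0.5 = 3.315
  [0.5→1]: (13.26+20.34)/2 × 0.5 = 8.4
  [1→5]: (20.34+16.43)/2 × 4 = 73.54
  Sum = 85.255 µg/mL·hr
Tail: C_last/k_e = 16.43/0.224 = 73.348
AUC_0→∞ (oral solution) = 85.255 + 73.348 = 158.603 µg/mL·hr
F = (AUC_ev/D_ev)/(AUC_iv/D_iv) = (158.603/300)/(189/150) = 0.528677/1.26 = 0.4196

F = 0.420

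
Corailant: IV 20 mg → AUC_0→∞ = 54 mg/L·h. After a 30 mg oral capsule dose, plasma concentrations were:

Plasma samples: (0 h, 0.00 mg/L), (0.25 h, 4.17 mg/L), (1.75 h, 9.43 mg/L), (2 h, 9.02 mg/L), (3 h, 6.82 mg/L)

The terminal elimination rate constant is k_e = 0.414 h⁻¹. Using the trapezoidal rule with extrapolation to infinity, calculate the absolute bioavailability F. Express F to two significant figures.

Trapezoidal AUC_0→3 (oral capsule):
  [0→0.25]: (0.00+4.17)/2 × 0.25 = 0.52125
  [0.25→1.75]: (4.17+9.43)/2 × 1.5 = 10.2
  [1.75→2]: (9.43+9.02)/2 × 0.25 = 2.30625
  [2→3]: (9.02+6.82)/2 × 1 = 7.92
  Sum = 20.9475 mg/L·h
Tail: C_last/k_e = 6.82/0.414 = 16.473
AUC_0→∞ (oral capsule) = 20.9475 + 16.473 = 37.4205 mg/L·h
F = (AUC_ev/D_ev)/(AUC_iv/D_iv) = (37.4205/30)/(54/20) = 1.24735/2.7 = 0.4620

F = 0.46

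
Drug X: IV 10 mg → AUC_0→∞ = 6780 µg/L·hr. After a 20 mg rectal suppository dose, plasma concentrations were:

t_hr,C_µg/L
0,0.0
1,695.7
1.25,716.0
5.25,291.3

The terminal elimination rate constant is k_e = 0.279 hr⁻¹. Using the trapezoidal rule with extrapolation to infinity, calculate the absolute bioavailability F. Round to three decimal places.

Trapezoidal AUC_0→5.25 (rectal suppository):
  [0→1]: (0.0+695.7)/2 × 1 = 347.85
  [1→1.25]: (695.7+716.0)/2 × 0.25 = 176.4625
  [1.25→5.25]: (716.0+291.3)/2 × 4 = 2014.6
  Sum = 2538.9125 µg/L·hr
Tail: C_last/k_e = 291.3/0.279 = 1044.086
AUC_0→∞ (rectal suppository) = 2538.9125 + 1044.086 = 3582.9985 µg/L·hr
F = (AUC_ev/D_ev)/(AUC_iv/D_iv) = (3582.9985/20)/(6780/10) = 179.15/678 = 0.2642

F = 0.264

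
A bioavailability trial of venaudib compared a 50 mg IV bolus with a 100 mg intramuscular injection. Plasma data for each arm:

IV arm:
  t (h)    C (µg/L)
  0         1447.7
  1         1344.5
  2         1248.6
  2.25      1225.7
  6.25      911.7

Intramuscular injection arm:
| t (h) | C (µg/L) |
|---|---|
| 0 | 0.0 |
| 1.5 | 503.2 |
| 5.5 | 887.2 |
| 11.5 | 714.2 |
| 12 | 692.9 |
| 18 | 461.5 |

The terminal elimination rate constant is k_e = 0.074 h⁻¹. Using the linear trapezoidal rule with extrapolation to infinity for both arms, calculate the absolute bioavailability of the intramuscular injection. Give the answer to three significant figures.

Trapezoidal AUC_0→6.25 (IV):
  [0→1]: (1447.7+1344.5)/2 × 1 = 1396.1
  [1→2]: (1344.5+1248.6)/2 × 1 = 1296.55
  [2→2.25]: (1248.6+1225.7)/2 × 0.25 = 309.2875
  [2.25→6.25]: (1225.7+911.7)/2 × 4 = 4274.8
  Sum = 7276.7375 µg/L·h
IV tail: 911.7/0.074 = 12320.270; AUC_iv,0→∞ = 7276.7375 + 12320.270 = 19597.0075 µg/L·h
Trapezoidal AUC_0→18 (intramuscular injection):
  [0→1.5]: (0.0+503.2)/2 × 1.5 = 377.4
  [1.5→5.5]: (503.2+887.2)/2 × 4 = 2780.8
  [5.5→11.5]: (887.2+714.2)/2 × 6 = 4804.2
  [11.5→12]: (714.2+692.9)/2 × 0.5 = 351.775
  [12→18]: (692.9+461.5)/2 × 6 = 3463.2
  Sum = 11777.375 µg/L·h
intramuscular injection tail: 461.5/0.074 = 6236.486; AUC_ev,0→∞ = 11777.375 + 6236.486 = 18013.861 µg/L·h
F = (AUC_ev/D_ev)/(AUC_iv/D_iv) = (18013.861/100)/(19597.0075/50) = 180.13861/391.94015 = 0.4596

F = 0.460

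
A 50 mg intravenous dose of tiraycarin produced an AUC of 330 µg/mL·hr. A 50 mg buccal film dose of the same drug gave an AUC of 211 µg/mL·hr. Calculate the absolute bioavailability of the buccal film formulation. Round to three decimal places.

F = 0.639

F = (AUC_ev / D_ev) / (AUC_iv / D_iv)
  = (211/50) / (330/50)
  = 4.22 / 6.6 = 0.6394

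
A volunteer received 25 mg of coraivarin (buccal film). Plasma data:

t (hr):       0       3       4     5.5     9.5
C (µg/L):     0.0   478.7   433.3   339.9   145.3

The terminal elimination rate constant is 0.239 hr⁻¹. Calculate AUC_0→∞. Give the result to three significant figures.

Trapezoidal AUC_0→9.5:
  [0→3]: (0.0+478.7)/2 × 3 = 718.05
  [3→4]: (478.7+433.3)/2 × 1 = 456.0
  [4→5.5]: (433.3+339.9)/2 × 1.5 = 579.9
  [5.5→9.5]: (339.9+145.3)/2 × 4 = 970.4
  Sum = 2724.35 µg/L·hr
Extrapolated tail: C_last / k_e = 145.3 / 0.239 = 607.950
AUC_0→∞ = 2724.35 + 607.950 = 3332.3 µg/L·hr

AUC = 3330 µg/L·hr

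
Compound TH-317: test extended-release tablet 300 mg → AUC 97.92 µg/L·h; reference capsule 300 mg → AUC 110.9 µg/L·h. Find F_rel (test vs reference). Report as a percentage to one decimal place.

F_rel = 88.3%

F_rel = (AUC_test/D_test) / (AUC_ref/D_ref)
      = (97.92/300) / (110.9/300)
      = 0.3264 / 0.369667 = 0.8830 = 88.30%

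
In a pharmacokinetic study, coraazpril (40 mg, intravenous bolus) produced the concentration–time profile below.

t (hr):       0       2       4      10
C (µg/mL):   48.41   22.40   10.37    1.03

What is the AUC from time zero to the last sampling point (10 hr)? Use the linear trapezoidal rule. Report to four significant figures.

AUC = 137.8 µg/mL·hr

Trapezoidal AUC_0→10:
  [0→2]: (48.41+22.40)/2 × 2 = 70.81
  [2→4]: (22.40+10.37)/2 × 2 = 32.77
  [4→10]: (10.37+1.03)/2 × 6 = 34.2
  Sum = 137.78 µg/mL·hr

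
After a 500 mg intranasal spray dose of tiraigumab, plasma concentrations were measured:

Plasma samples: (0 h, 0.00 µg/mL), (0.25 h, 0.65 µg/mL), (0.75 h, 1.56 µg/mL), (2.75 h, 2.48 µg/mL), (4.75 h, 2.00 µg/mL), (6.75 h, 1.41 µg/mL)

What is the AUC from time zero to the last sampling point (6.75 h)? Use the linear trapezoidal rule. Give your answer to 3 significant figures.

Trapezoidal AUC_0→6.75:
  [0→0.25]: (0.00+0.65)/2 × 0.25 = 0.08125
  [0.25→0.75]: (0.65+1.56)/2 × 0.5 = 0.5525
  [0.75→2.75]: (1.56+2.48)/2 × 2 = 4.04
  [2.75→4.75]: (2.48+2.00)/2 × 2 = 4.48
  [4.75→6.75]: (2.00+1.41)/2 × 2 = 3.41
  Sum = 12.56375 µg/mL·h

AUC = 12.6 µg/mL·h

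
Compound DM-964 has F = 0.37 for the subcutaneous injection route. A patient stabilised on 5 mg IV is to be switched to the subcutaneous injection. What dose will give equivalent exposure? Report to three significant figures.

For equal systemic exposure: F × D_ev = D_iv
D_ev = D_iv / F = 5 / 0.37 = 13.5135 mg

D_subcutaneous = 13.5 mg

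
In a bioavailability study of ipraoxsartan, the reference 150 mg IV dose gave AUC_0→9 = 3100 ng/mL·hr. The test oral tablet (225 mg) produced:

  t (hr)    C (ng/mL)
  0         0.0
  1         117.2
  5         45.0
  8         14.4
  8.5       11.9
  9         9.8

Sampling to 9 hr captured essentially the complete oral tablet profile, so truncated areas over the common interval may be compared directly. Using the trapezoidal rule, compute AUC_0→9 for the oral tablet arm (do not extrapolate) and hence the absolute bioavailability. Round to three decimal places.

F = 0.104

Trapezoidal AUC_0→9 (oral tablet):
  [0→1]: (0.0+117.2)/2 × 1 = 58.6
  [1→5]: (117.2+45.0)/2 × 4 = 324.4
  [5→8]: (45.0+14.4)/2 × 3 = 89.1
  [8→8.5]: (14.4+11.9)/2 × 0.5 = 6.575
  [8.5→9]: (11.9+9.8)/2 × 0.5 = 5.425
  Sum = 484.1 ng/mL·hr
F = (AUC_ev/D_ev)/(AUC_iv/D_iv) = (484.1/225)/(3100/150) = 2.15156/20.6667 = 0.1041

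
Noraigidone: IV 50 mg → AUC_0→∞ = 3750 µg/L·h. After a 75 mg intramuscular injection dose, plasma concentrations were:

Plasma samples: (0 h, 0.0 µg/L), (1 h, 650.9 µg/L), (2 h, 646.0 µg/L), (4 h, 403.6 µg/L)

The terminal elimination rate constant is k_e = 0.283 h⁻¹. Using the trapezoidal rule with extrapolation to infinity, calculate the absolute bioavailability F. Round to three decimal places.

F = 0.613

Trapezoidal AUC_0→4 (intramuscular injection):
  [0→1]: (0.0+650.9)/2 × 1 = 325.45
  [1→2]: (650.9+646.0)/2 × 1 = 648.45
  [2→4]: (646.0+403.6)/2 × 2 = 1049.6
  Sum = 2023.5 µg/L·h
Tail: C_last/k_e = 403.6/0.283 = 1426.148
AUC_0→∞ (intramuscular injection) = 2023.5 + 1426.148 = 3449.648 µg/L·h
F = (AUC_ev/D_ev)/(AUC_iv/D_iv) = (3449.648/75)/(3750/50) = 45.9953/75 = 0.6133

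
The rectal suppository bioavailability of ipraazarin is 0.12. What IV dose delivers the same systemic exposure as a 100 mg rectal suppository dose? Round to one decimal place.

Systemic exposure from an extravascular dose = F × D_ev, so the equivalent IV dose is F × D_ev.
D_iv = F × D_ev = 0.12 × 100 = 12 mg

D_iv = 12.0 mg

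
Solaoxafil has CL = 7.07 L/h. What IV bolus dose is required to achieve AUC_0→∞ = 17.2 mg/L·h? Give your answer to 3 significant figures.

Dose_iv = CL × AUC_0→∞
     = 7.07 × 17.2 = 121.604 mg

Dose = 122 mg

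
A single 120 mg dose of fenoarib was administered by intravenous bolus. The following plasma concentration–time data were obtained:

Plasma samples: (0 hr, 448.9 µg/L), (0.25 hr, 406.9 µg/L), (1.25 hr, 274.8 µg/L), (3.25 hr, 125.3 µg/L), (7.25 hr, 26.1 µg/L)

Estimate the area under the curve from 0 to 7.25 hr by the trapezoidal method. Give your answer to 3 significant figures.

AUC = 1150 µg/L·hr

Trapezoidal AUC_0→7.25:
  [0→0.25]: (448.9+406.9)/2 × 0.25 = 106.975
  [0.25→1.25]: (406.9+274.8)/2 × 1 = 340.85
  [1.25→3.25]: (274.8+125.3)/2 × 2 = 400.1
  [3.25→7.25]: (125.3+26.1)/2 × 4 = 302.8
  Sum = 1150.725 µg/L·hr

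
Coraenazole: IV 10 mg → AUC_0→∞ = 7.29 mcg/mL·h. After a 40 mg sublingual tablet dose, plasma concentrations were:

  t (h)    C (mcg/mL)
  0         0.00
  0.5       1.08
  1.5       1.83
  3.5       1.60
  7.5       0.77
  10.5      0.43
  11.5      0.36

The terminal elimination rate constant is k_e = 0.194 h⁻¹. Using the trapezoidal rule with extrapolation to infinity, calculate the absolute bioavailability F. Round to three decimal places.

Trapezoidal AUC_0→11.5 (sublingual tablet):
  [0→0.5]: (0.00+1.08)/2 × 0.5 = 0.27
  [0.5→1.5]: (1.08+1.83)/2 × 1 = 1.455
  [1.5→3.5]: (1.83+1.60)/2 × 2 = 3.43
  [3.5→7.5]: (1.60+0.77)/2 × 4 = 4.74
  [7.5→10.5]: (0.77+0.43)/2 × 3 = 1.8
  [10.5→11.5]: (0.43+0.36)/2 × 1 = 0.395
  Sum = 12.09 mcg/mL·h
Tail: C_last/k_e = 0.36/0.194 = 1.856
AUC_0→∞ (sublingual tablet) = 12.09 + 1.856 = 13.946 mcg/mL·h
F = (AUC_ev/D_ev)/(AUC_iv/D_iv) = (13.946/40)/(7.29/10) = 0.34865/0.729 = 0.4783

F = 0.478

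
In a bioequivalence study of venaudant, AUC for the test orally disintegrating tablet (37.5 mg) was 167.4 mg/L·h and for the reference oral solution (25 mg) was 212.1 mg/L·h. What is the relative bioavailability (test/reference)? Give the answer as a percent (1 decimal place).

F_rel = 52.6%

F_rel = (AUC_test/D_test) / (AUC_ref/D_ref)
      = (167.4/37.5) / (212.1/25)
      = 4.464 / 8.484 = 0.5262 = 52.62%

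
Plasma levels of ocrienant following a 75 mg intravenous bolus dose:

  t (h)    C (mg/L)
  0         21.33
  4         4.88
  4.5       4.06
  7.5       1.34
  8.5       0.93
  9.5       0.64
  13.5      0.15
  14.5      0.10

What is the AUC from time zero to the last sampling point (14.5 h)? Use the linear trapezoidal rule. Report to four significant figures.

AUC = 66.38 mg/L·h

Trapezoidal AUC_0→14.5:
  [0→4]: (21.33+4.88)/2 × 4 = 52.42
  [4→4.5]: (4.88+4.06)/2 × 0.5 = 2.235
  [4.5→7.5]: (4.06+1.34)/2 × 3 = 8.1
  [7.5→8.5]: (1.34+0.93)/2 × 1 = 1.135
  [8.5→9.5]: (0.93+0.64)/2 × 1 = 0.785
  [9.5→13.5]: (0.64+0.15)/2 × 4 = 1.58
  [13.5→14.5]: (0.15+0.10)/2 × 1 = 0.125
  Sum = 66.38 mg/L·h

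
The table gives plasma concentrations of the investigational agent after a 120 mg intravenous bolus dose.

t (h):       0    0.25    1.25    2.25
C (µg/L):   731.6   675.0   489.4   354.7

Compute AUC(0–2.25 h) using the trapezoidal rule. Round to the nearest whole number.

AUC = 1180 µg/L·h

Trapezoidal AUC_0→2.25:
  [0→0.25]: (731.6+675.0)/2 × 0.25 = 175.825
  [0.25→1.25]: (675.0+489.4)/2 × 1 = 582.2
  [1.25→2.25]: (489.4+354.7)/2 × 1 = 422.05
  Sum = 1180.075 µg/L·h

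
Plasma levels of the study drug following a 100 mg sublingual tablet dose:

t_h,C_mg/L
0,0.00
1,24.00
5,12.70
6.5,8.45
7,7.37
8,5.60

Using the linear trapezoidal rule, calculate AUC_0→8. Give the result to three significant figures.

AUC = 112 mg/L·h

Trapezoidal AUC_0→8:
  [0→1]: (0.00+24.00)/2 × 1 = 12.0
  [1→5]: (24.00+12.70)/2 × 4 = 73.4
  [5→6.5]: (12.70+8.45)/2 × 1.5 = 15.8625
  [6.5→7]: (8.45+7.37)/2 × 0.5 = 3.955
  [7→8]: (7.37+5.60)/2 × 1 = 6.485
  Sum = 111.7025 mg/L·h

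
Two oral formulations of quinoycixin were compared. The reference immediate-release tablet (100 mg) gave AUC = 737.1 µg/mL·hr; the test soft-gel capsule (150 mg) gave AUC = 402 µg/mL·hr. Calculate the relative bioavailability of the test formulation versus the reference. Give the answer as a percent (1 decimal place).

F_rel = 36.4%

F_rel = (AUC_test/D_test) / (AUC_ref/D_ref)
      = (402/150) / (737.1/100)
      = 2.68 / 7.371 = 0.3636 = 36.36%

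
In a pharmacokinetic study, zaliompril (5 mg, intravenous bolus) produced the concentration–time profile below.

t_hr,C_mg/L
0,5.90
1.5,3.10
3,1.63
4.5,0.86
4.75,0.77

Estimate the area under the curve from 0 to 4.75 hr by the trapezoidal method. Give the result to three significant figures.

Trapezoidal AUC_0→4.75:
  [0→1.5]: (5.90+3.10)/2 × 1.5 = 6.75
  [1.5→3]: (3.10+1.63)/2 × 1.5 = 3.5475
  [3→4.5]: (1.63+0.86)/2 × 1.5 = 1.8675
  [4.5→4.75]: (0.86+0.77)/2 × 0.25 = 0.20375
  Sum = 12.36875 mg/L·hr

AUC = 12.4 mg/L·hr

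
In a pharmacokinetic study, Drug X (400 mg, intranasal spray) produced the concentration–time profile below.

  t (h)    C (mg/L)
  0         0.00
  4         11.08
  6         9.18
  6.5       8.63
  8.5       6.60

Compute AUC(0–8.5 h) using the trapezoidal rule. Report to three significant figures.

AUC = 62.1 mg/L·h

Trapezoidal AUC_0→8.5:
  [0→4]: (0.00+11.08)/2 × 4 = 22.16
  [4→6]: (11.08+9.18)/2 × 2 = 20.26
  [6→6.5]: (9.18+8.63)/2 × 0.5 = 4.4525
  [6.5→8.5]: (8.63+6.60)/2 × 2 = 15.23
  Sum = 62.1025 mg/L·h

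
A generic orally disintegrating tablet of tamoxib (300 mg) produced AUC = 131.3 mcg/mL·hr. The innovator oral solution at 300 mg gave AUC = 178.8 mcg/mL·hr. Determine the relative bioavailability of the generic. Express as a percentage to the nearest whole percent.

F_rel = 73%

F_rel = (AUC_test/D_test) / (AUC_ref/D_ref)
      = (131.3/300) / (178.8/300)
      = 0.437667 / 0.596 = 0.7343 = 73.43%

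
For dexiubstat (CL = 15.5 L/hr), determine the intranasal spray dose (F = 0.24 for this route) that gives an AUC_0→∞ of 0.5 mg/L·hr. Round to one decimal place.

Dose = CL × AUC_0→∞ / F
     = 15.5 × 0.5 / 0.24 = 32.2917 mg

Dose = 32.3 mg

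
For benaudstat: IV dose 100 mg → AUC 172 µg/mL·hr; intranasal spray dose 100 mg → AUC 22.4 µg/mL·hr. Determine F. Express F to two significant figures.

F = 0.13

F = (AUC_ev / D_ev) / (AUC_iv / D_iv)
  = (22.4/100) / (172/100)
  = 0.224 / 1.72 = 0.1302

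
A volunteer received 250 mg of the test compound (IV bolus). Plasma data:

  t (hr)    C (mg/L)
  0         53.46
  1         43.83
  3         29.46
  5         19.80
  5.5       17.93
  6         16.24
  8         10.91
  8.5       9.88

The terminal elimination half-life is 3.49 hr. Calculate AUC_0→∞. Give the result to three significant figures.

Trapezoidal AUC_0→8.5:
  [0→1]: (53.46+43.83)/2 × 1 = 48.645
  [1→3]: (43.83+29.46)/2 × 2 = 73.29
  [3→5]: (29.46+19.80)/2 × 2 = 49.26
  [5→5.5]: (19.80+17.93)/2 × 0.5 = 9.4325
  [5.5→6]: (17.93+16.24)/2 × 0.5 = 8.5425
  [6→8]: (16.24+10.91)/2 × 2 = 27.15
  [8→8.5]: (10.91+9.88)/2 × 0.5 = 5.1975
  Sum = 221.5175 mg/L·hr
k_e = ln2 / t½ = 0.693147 / 3.49 = 0.1986 hr^-1
Extrapolated tail: C_last / k_e = 9.88 / 0.1986 = 49.748
AUC_0→∞ = 221.5175 + 49.748 = 271.2655 mg/L·hr

AUC = 271 mg/L·hr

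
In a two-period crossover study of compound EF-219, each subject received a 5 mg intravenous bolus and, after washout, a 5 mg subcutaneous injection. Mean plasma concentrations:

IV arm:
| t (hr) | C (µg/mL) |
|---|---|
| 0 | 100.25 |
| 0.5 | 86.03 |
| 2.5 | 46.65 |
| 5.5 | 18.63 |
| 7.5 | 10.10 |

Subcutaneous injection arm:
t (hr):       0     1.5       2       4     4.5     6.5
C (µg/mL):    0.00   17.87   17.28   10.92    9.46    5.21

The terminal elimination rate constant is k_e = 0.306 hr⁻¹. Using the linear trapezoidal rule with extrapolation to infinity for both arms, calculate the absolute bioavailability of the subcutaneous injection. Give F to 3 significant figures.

F = 0.257

Trapezoidal AUC_0→7.5 (IV):
  [0→0.5]: (100.25+86.03)/2 × 0.5 = 46.57
  [0.5→2.5]: (86.03+46.65)/2 × 2 = 132.68
  [2.5→5.5]: (46.65+18.63)/2 × 3 = 97.92
  [5.5→7.5]: (18.63+10.10)/2 × 2 = 28.73
  Sum = 305.9 µg/mL·hr
IV tail: 10.10/0.306 = 33.007; AUC_iv,0→∞ = 305.9 + 33.007 = 338.907 µg/mL·hr
Trapezoidal AUC_0→6.5 (subcutaneous injection):
  [0→1.5]: (0.00+17.87)/2 × 1.5 = 13.4025
  [1.5→2]: (17.87+17.28)/2 × 0.5 = 8.7875
  [2→4]: (17.28+10.92)/2 × 2 = 28.2
  [4→4.5]: (10.92+9.46)/2 × 0.5 = 5.095
  [4.5→6.5]: (9.46+5.21)/2 × 2 = 14.67
  Sum = 70.155 µg/mL·hr
subcutaneous injection tail: 5.21/0.306 = 17.026; AUC_ev,0→∞ = 70.155 + 17.026 = 87.181 µg/mL·hr
F = (AUC_ev/D_ev)/(AUC_iv/D_iv) = (87.181/5)/(338.907/5) = 17.4362/67.7814 = 0.2572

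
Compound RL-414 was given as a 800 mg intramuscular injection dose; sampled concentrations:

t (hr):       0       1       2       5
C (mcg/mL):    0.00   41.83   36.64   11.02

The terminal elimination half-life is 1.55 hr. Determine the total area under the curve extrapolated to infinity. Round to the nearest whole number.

AUC = 156 mcg/mL·hr

Trapezoidal AUC_0→5:
  [0→1]: (0.00+41.83)/2 × 1 = 20.915
  [1→2]: (41.83+36.64)/2 × 1 = 39.235
  [2→5]: (36.64+11.02)/2 × 3 = 71.49
  Sum = 131.64 mcg/mL·hr
k_e = ln2 / t½ = 0.693147 / 1.55 = 0.4472 hr^-1
Extrapolated tail: C_last / k_e = 11.02 / 0.4472 = 24.642
AUC_0→∞ = 131.64 + 24.642 = 156.282 mcg/mL·hr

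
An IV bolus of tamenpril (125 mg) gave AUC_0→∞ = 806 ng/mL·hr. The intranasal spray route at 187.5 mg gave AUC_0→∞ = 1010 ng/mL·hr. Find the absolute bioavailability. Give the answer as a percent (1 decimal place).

F = (AUC_ev / D_ev) / (AUC_iv / D_iv)
  = (1010/187.5) / (806/125)
  = 5.38667 / 6.448 = 0.8354
  = 83.54%

F = 83.5%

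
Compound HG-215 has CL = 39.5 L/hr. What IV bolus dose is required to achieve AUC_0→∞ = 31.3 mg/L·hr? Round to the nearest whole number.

Dose = 1236 mg

Dose_iv = CL × AUC_0→∞
     = 39.5 × 31.3 = 1236.35 mg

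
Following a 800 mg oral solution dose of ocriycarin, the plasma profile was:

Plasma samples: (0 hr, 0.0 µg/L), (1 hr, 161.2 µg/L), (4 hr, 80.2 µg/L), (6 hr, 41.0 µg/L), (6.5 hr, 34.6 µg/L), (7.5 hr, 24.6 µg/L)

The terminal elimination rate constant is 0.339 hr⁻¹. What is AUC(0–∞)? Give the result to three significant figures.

AUC = 685 µg/L·hr

Trapezoidal AUC_0→7.5:
  [0→1]: (0.0+161.2)/2 × 1 = 80.6
  [1→4]: (161.2+80.2)/2 × 3 = 362.1
  [4→6]: (80.2+41.0)/2 × 2 = 121.2
  [6→6.5]: (41.0+34.6)/2 × 0.5 = 18.9
  [6.5→7.5]: (34.6+24.6)/2 × 1 = 29.6
  Sum = 612.4 µg/L·hr
Extrapolated tail: C_last / k_e = 24.6 / 0.339 = 72.566
AUC_0→∞ = 612.4 + 72.566 = 684.966 µg/L·hr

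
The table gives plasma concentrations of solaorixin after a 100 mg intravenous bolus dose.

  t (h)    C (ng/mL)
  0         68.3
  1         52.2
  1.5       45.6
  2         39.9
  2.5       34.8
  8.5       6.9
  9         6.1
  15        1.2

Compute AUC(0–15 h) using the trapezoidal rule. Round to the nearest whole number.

Trapezoidal AUC_0→15:
  [0→1]: (68.3+52.2)/2 × 1 = 60.25
  [1→1.5]: (52.2+45.6)/2 × 0.5 = 24.45
  [1.5→2]: (45.6+39.9)/2 × 0.5 = 21.375
  [2→2.5]: (39.9+34.8)/2 × 0.5 = 18.675
  [2.5→8.5]: (34.8+6.9)/2 × 6 = 125.1
  [8.5→9]: (6.9+6.1)/2 × 0.5 = 3.25
  [9→15]: (6.1+1.2)/2 × 6 = 21.9
  Sum = 275.0 ng/mL·h

AUC = 275 ng/mL·h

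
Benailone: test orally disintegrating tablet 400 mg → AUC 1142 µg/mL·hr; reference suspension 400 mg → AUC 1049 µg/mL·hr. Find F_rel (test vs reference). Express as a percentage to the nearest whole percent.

F_rel = 109%

F_rel = (AUC_test/D_test) / (AUC_ref/D_ref)
      = (1142/400) / (1049/400)
      = 2.855 / 2.6225 = 1.0887 = 108.87%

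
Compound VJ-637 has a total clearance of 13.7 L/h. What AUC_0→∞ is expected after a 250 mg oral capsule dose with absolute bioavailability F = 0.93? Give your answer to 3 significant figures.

AUC = 17.0 mg/L·h

AUC_0→∞ = F × Dose / CL
        = 0.93 × 250 / 13.7 = 16.9708 mg/L·h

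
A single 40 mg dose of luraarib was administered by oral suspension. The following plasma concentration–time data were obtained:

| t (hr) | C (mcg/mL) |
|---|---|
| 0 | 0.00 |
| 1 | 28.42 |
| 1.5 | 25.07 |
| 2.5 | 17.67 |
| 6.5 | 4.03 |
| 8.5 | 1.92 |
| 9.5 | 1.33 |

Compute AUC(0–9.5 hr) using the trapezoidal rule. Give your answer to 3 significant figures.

AUC = 99.9 mcg/mL·hr

Trapezoidal AUC_0→9.5:
  [0→1]: (0.00+28.42)/2 × 1 = 14.21
  [1→1.5]: (28.42+25.07)/2 × 0.5 = 13.3725
  [1.5→2.5]: (25.07+17.67)/2 × 1 = 21.37
  [2.5→6.5]: (17.67+4.03)/2 × 4 = 43.4
  [6.5→8.5]: (4.03+1.92)/2 × 2 = 5.95
  [8.5→9.5]: (1.92+1.33)/2 × 1 = 1.625
  Sum = 99.9275 mcg/mL·hr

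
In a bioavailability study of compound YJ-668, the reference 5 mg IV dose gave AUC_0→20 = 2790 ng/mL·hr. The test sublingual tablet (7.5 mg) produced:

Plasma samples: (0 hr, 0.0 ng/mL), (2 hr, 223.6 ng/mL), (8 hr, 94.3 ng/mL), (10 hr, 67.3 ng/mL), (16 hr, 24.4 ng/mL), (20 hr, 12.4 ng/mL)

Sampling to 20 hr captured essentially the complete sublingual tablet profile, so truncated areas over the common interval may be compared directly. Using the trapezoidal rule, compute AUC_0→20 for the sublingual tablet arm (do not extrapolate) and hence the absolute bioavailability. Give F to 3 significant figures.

Trapezoidal AUC_0→20 (sublingual tablet):
  [0→2]: (0.0+223.6)/2 × 2 = 223.6
  [2→8]: (223.6+94.3)/2 × 6 = 953.7
  [8→10]: (94.3+67.3)/2 × 2 = 161.6
  [10→16]: (67.3+24.4)/2 × 6 = 275.1
  [16→20]: (24.4+12.4)/2 × 4 = 73.6
  Sum = 1687.6 ng/mL·hr
F = (AUC_ev/D_ev)/(AUC_iv/D_iv) = (1687.6/7.5)/(2790/5) = 225.013/558 = 0.4032

F = 0.403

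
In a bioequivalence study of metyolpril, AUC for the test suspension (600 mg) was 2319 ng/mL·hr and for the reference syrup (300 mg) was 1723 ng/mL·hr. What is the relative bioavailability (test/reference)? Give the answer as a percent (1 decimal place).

F_rel = 67.3%

F_rel = (AUC_test/D_test) / (AUC_ref/D_ref)
      = (2319/600) / (1723/300)
      = 3.865 / 5.74333 = 0.6730 = 67.30%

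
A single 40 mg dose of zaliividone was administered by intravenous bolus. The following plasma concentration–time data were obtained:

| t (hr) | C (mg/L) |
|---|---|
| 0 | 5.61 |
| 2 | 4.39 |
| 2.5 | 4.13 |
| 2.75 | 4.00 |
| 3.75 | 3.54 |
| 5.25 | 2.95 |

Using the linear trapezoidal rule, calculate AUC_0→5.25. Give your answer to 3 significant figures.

Trapezoidal AUC_0→5.25:
  [0→2]: (5.61+4.39)/2 × 2 = 10.0
  [2→2.5]: (4.39+4.13)/2 × 0.5 = 2.13
  [2.5→2.75]: (4.13+4.00)/2 × 0.25 = 1.01625
  [2.75→3.75]: (4.00+3.54)/2 × 1 = 3.77
  [3.75→5.25]: (3.54+2.95)/2 × 1.5 = 4.8675
  Sum = 21.78375 mg/L·hr

AUC = 21.8 mg/L·hr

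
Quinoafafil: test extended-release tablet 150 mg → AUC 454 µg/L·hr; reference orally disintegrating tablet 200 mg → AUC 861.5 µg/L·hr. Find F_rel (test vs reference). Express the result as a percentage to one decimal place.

F_rel = (AUC_test/D_test) / (AUC_ref/D_ref)
      = (454/150) / (861.5/200)
      = 3.02667 / 4.3075 = 0.7027 = 70.27%

F_rel = 70.3%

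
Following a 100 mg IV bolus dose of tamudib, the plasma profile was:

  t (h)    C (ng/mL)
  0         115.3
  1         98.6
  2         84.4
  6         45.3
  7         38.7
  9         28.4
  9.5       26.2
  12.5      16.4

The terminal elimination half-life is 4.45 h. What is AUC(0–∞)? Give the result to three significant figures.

Trapezoidal AUC_0→12.5:
  [0→1]: (115.3+98.6)/2 × 1 = 106.95
  [1→2]: (98.6+84.4)/2 × 1 = 91.5
  [2→6]: (84.4+45.3)/2 × 4 = 259.4
  [6→7]: (45.3+38.7)/2 × 1 = 42.0
  [7→9]: (38.7+28.4)/2 × 2 = 67.1
  [9→9.5]: (28.4+26.2)/2 × 0.5 = 13.65
  [9.5→12.5]: (26.2+16.4)/2 × 3 = 63.9
  Sum = 644.5 ng/mL·h
k_e = ln2 / t½ = 0.693147 / 4.45 = 0.1558 h^-1
Extrapolated tail: C_last / k_e = 16.4 / 0.1558 = 105.263
AUC_0→∞ = 644.5 + 105.263 = 749.763 ng/mL·h

AUC = 750 ng/mL·h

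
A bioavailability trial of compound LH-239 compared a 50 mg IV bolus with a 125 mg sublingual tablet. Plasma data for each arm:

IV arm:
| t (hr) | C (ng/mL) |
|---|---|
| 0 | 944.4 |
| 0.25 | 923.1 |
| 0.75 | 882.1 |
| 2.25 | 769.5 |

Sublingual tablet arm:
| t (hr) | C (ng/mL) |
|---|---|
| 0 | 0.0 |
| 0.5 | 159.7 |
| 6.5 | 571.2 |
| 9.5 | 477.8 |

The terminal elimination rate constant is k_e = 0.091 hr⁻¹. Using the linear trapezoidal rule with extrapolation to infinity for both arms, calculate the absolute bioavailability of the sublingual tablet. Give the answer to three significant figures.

F = 0.349

Trapezoidal AUC_0→2.25 (IV):
  [0→0.25]: (944.4+923.1)/2 × 0.25 = 233.4375
  [0.25→0.75]: (923.1+882.1)/2 × 0.5 = 451.3
  [0.75→2.25]: (882.1+769.5)/2 × 1.5 = 1238.7
  Sum = 1923.4375 ng/mL·hr
IV tail: 769.5/0.091 = 8456.044; AUC_iv,0→∞ = 1923.4375 + 8456.044 = 10379.4815 ng/mL·hr
Trapezoidal AUC_0→9.5 (sublingual tablet):
  [0→0.5]: (0.0+159.7)/2 × 0.5 = 39.925
  [0.5→6.5]: (159.7+571.2)/2 × 6 = 2192.7
  [6.5→9.5]: (571.2+477.8)/2 × 3 = 1573.5
  Sum = 3806.125 ng/mL·hr
sublingual tablet tail: 477.8/0.091 = 5250.549; AUC_ev,0→∞ = 3806.125 + 5250.549 = 9056.674 ng/mL·hr
F = (AUC_ev/D_ev)/(AUC_iv/D_iv) = (9056.674/125)/(10379.4815/50) = 72.453392/207.58963 = 0.3490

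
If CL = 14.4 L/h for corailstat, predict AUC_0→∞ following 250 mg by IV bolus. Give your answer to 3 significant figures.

AUC_0→∞ = Dose_iv / CL
        = 250 / 14.4 = 17.3611 mg/L·h

AUC = 17.4 mg/L·h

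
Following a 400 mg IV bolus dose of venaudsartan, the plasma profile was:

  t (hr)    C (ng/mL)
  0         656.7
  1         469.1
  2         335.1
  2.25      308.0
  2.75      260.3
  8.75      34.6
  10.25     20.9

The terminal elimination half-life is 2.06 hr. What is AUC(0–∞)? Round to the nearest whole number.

AUC = 2176 ng/mL·hr

Trapezoidal AUC_0→10.25:
  [0→1]: (656.7+469.1)/2 × 1 = 562.9
  [1→2]: (469.1+335.1)/2 × 1 = 402.1
  [2→2.25]: (335.1+308.0)/2 × 0.25 = 80.3875
  [2.25→2.75]: (308.0+260.3)/2 × 0.5 = 142.075
  [2.75→8.75]: (260.3+34.6)/2 × 6 = 884.7
  [8.75→10.25]: (34.6+20.9)/2 × 1.5 = 41.625
  Sum = 2113.7875 ng/mL·hr
k_e = ln2 / t½ = 0.693147 / 2.06 = 0.3365 hr^-1
Extrapolated tail: C_last / k_e = 20.9 / 0.3365 = 62.110
AUC_0→∞ = 2113.7875 + 62.110 = 2175.8975 ng/mL·hr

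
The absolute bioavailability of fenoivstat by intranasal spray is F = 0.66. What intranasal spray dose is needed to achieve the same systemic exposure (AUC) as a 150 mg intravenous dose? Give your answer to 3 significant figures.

D_intranasal = 227 mg

For equal systemic exposure: F × D_ev = D_iv
D_ev = D_iv / F = 150 / 0.66 = 227.273 mg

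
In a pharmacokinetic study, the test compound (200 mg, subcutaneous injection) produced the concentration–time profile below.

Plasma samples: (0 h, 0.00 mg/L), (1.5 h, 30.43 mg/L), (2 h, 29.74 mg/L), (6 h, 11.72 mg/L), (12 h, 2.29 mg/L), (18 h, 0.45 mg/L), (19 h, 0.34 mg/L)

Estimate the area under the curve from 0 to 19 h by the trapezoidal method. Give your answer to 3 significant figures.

AUC = 171 mg/L·h

Trapezoidal AUC_0→19:
  [0→1.5]: (0.00+30.43)/2 × 1.5 = 22.8225
  [1.5→2]: (30.43+29.74)/2 × 0.5 = 15.0425
  [2→6]: (29.74+11.72)/2 × 4 = 82.92
  [6→12]: (11.72+2.29)/2 × 6 = 42.03
  [12→18]: (2.29+0.45)/2 × 6 = 8.22
  [18→19]: (0.45+0.34)/2 × 1 = 0.395
  Sum = 171.43 mg/L·h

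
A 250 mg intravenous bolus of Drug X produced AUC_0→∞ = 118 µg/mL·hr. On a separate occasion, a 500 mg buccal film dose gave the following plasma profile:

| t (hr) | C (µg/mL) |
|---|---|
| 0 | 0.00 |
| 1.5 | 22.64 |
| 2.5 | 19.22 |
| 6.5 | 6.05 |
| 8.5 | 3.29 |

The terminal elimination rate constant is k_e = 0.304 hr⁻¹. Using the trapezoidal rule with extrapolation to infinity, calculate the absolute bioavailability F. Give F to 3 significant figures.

F = 0.460

Trapezoidal AUC_0→8.5 (buccal film):
  [0→1.5]: (0.00+22.64)/2 × 1.5 = 16.98
  [1.5→2.5]: (22.64+19.22)/2 × 1 = 20.93
  [2.5→6.5]: (19.22+6.05)/2 × 4 = 50.54
  [6.5→8.5]: (6.05+3.29)/2 × 2 = 9.34
  Sum = 97.79 µg/mL·hr
Tail: C_last/k_e = 3.29/0.304 = 10.822
AUC_0→∞ (buccal film) = 97.79 + 10.822 = 108.612 µg/mL·hr
F = (AUC_ev/D_ev)/(AUC_iv/D_iv) = (108.612/500)/(118/250) = 0.217224/0.472 = 0.4602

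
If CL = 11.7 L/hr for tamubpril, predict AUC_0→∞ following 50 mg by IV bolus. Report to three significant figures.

AUC_0→∞ = Dose_iv / CL
        = 50 / 11.7 = 4.2735 mg/L·hr

AUC = 4.27 mg/L·hr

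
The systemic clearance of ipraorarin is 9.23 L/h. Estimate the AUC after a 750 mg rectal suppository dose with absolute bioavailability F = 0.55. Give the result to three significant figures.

AUC_0→∞ = F × Dose / CL
        = 0.55 × 750 / 9.23 = 44.6912 mg/L·h

AUC = 44.7 mg/L·h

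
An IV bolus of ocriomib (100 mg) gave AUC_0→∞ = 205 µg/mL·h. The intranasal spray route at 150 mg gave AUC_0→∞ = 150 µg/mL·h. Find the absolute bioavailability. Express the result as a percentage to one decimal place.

F = (AUC_ev / D_ev) / (AUC_iv / D_iv)
  = (150/150) / (205/100)
  = 1 / 2.05 = 0.4878
  = 48.78%

F = 48.8%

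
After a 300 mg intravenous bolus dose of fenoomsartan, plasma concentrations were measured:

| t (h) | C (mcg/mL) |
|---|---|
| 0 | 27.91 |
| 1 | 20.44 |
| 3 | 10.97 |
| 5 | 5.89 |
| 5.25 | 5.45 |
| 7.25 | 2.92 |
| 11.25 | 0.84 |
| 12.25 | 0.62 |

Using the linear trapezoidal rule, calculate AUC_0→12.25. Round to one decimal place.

Trapezoidal AUC_0→12.25:
  [0→1]: (27.91+20.44)/2 × 1 = 24.175
  [1→3]: (20.44+10.97)/2 × 2 = 31.41
  [3→5]: (10.97+5.89)/2 × 2 = 16.86
  [5→5.25]: (5.89+5.45)/2 × 0.25 = 1.4175
  [5.25→7.25]: (5.45+2.92)/2 × 2 = 8.37
  [7.25→11.25]: (2.92+0.84)/2 × 4 = 7.52
  [11.25→12.25]: (0.84+0.62)/2 × 1 = 0.73
  Sum = 90.4825 mcg/mL·h

AUC = 90.5 mcg/mL·h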